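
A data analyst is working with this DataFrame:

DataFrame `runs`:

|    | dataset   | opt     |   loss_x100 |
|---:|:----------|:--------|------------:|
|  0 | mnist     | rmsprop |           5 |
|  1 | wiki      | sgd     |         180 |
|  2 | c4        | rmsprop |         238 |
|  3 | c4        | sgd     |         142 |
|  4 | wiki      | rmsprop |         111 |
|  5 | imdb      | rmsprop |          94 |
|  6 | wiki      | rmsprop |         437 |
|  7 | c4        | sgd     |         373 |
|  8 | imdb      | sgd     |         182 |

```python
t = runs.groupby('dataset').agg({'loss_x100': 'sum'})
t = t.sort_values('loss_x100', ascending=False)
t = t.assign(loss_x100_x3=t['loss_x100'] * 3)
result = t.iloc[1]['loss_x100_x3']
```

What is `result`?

2184

group by dataset, sum of loss_x100:
         loss_x100
dataset           
c4             753
imdb           276
mnist            5
wiki           728
sort by loss_x100 descending:
         loss_x100
dataset           
c4             753
wiki           728
imdb           276
mnist            5
add column loss_x100_x3 = t['loss_x100'] * 3:
         loss_x100  loss_x100_x3
dataset                         
c4             753          2259
wiki           728          2184
imdb           276           828
mnist            5            15
The value at position 1, column 'loss_x100_x3' is 2184.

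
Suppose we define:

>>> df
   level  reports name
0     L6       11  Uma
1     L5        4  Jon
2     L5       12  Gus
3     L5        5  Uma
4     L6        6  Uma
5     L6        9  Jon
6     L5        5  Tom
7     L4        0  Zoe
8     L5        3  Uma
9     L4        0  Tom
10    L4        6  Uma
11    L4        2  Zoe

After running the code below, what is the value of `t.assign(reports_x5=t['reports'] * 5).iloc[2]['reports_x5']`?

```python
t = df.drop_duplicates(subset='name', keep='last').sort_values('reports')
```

30

drop duplicate name (keep=last):
   level  reports name
2     L5       12  Gus
5     L6        9  Jon
9     L4        0  Tom
10    L4        6  Uma
11    L4        2  Zoe
sort by reports:
   level  reports name
9     L4        0  Tom
11    L4        2  Zoe
10    L4        6  Uma
5     L6        9  Jon
2     L5       12  Gus
add column reports_x5 = t['reports'] * 5:
   level  reports name  reports_x5
9     L4        0  Tom           0
11    L4        2  Zoe          10
10    L4        6  Uma          30
5     L6        9  Jon          45
2     L5       12  Gus          60
Taking the value at position 2, column 'reports_x5' gives 30.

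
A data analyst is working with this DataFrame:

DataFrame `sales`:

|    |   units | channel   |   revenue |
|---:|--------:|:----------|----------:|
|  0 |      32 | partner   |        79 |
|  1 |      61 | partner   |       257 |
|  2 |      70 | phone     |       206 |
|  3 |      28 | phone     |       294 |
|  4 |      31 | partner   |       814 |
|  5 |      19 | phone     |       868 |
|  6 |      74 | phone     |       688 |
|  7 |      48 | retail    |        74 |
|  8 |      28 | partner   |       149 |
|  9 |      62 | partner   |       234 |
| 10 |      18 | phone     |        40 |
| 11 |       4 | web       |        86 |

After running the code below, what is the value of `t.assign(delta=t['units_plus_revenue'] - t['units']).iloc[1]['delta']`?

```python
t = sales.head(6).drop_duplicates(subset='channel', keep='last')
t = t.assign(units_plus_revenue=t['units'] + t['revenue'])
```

868

take first 6 rows:
   units  channel  revenue
0     32  partner       79
1     61  partner      257
2     70    phone      206
3     28    phone      294
4     31  partner      814
5     19    phone      868
drop duplicate channel (keep=last):
   units  channel  revenue
4     31  partner      814
5     19    phone      868
add column units_plus_revenue = t['units'] + t['revenue']:
   units  channel  revenue  units_plus_revenue
4     31  partner      814                 845
5     19    phone      868                 887
add column delta = t['units_plus_revenue'] - t['units']:
   units  channel  revenue  units_plus_revenue  delta
4     31  partner      814                 845    814
5     19    phone      868                 887    868
Finally, value at position 1, column 'delta' = 868.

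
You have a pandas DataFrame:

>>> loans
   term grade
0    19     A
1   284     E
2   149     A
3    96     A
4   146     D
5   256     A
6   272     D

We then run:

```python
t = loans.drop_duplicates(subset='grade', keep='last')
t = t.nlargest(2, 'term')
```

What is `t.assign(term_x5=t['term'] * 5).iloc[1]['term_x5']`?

1360

drop duplicate grade (keep=last):
   term grade
1   284     E
5   256     A
6   272     D
take 2 rows with largest term:
   term grade
1   284     E
6   272     D
add column term_x5 = t['term'] * 5:
   term grade  term_x5
1   284     E     1420
6   272     D     1360
Then the value at position 1, column 'term_x5': 1360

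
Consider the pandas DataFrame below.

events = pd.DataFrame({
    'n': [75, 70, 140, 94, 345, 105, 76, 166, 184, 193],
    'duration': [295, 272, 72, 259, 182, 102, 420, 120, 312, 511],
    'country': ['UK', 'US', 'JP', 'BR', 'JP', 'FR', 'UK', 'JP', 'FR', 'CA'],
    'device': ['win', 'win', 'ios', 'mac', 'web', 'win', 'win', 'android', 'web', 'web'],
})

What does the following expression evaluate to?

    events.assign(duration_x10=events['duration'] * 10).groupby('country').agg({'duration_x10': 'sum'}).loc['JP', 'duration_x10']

add column duration_x10 = events['duration'] * 10:
     n  duration country   device  duration_x10
0   75       295      UK      win          2950
1   70       272      US      win          2720
2  140        72      JP      ios           720
3   94       259      BR      mac          2590
4  345       182      JP      web          1820
5  105       102      FR      win          1020
6   76       420      UK      win          4200
7  166       120      JP  android          1200
8  184       312      FR      web          3120
9  193       511      CA      web          5110
group by country, sum of duration_x10:
         duration_x10
country              
BR               2590
CA               5110
FR               4140
JP               3740
UK               7150
US               2720
Taking the value at row 'JP', column 'duration_x10' gives 3740.

3740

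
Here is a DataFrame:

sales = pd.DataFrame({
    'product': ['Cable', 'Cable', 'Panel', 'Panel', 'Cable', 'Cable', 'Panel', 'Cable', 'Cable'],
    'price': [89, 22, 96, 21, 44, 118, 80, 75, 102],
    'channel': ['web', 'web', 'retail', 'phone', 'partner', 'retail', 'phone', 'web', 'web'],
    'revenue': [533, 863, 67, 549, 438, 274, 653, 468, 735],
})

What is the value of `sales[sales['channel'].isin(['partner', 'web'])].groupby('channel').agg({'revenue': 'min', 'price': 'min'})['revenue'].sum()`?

906

filter rows where channel in ['partner', 'web']:
  product  price  channel  revenue
0   Cable     89      web      533
1   Cable     22      web      863
4   Cable     44  partner      438
7   Cable     75      web      468
8   Cable    102      web      735
group by channel: min(revenue), min(price):
         revenue  price
channel                
partner      438     44
web          468     22
Finally, sum of column 'revenue' = 906.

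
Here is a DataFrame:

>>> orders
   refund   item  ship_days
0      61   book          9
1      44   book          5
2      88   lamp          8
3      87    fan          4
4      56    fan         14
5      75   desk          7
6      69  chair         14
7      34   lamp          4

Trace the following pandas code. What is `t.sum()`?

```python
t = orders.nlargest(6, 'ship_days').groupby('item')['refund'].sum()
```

393

take 6 rows with largest ship_days:
   refund   item  ship_days
4      56    fan         14
6      69  chair         14
0      61   book          9
2      88   lamp          8
5      75   desk          7
1      44   book          5
group by item, sum of refund:
item
book     105
chair     69
desk      75
fan       56
lamp      88
Name: refund, dtype: int64
Then the sum of the resulting series: 393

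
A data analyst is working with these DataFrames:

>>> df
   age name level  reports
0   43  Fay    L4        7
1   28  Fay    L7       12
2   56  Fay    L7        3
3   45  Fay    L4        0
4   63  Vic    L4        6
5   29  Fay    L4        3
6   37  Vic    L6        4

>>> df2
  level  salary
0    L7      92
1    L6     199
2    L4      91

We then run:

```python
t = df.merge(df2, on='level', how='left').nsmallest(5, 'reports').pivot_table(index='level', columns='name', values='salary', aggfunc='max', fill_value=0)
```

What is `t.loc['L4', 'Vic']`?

91

merge on 'level' (how='left') → 7 rows:
   age name level  reports  salary
0   43  Fay    L4        7      91
1   28  Fay    L7       12      92
2   56  Fay    L7        3      92
3   45  Fay    L4        0      91
4   63  Vic    L4        6      91
5   29  Fay    L4        3      91
6   37  Vic    L6        4     199
take 5 rows with smallest reports:
   age name level  reports  salary
3   45  Fay    L4        0      91
2   56  Fay    L7        3      92
5   29  Fay    L4        3      91
6   37  Vic    L6        4     199
4   63  Vic    L4        6      91
pivot: rows=level, cols=name, max(salary):
name   Fay  Vic
level          
L4      91   91
L6       0  199
L7      92    0
Taking the value at row 'L4', column 'Vic' gives 91.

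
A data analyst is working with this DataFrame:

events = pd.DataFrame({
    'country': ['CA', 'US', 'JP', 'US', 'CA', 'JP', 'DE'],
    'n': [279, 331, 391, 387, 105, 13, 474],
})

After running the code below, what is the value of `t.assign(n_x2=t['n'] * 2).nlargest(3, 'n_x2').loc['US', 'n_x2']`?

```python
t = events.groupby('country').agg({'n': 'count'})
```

4

group by country, count of n:
         n
country   
CA       2
DE       1
JP       2
US       2
add column n_x2 = t['n'] * 2:
         n  n_x2
country         
CA       2     4
DE       1     2
JP       2     4
US       2     4
take 3 rows with largest n_x2:
         n  n_x2
country         
CA       2     4
JP       2     4
US       2     4
So loc['US', 'n_x2'] = 4.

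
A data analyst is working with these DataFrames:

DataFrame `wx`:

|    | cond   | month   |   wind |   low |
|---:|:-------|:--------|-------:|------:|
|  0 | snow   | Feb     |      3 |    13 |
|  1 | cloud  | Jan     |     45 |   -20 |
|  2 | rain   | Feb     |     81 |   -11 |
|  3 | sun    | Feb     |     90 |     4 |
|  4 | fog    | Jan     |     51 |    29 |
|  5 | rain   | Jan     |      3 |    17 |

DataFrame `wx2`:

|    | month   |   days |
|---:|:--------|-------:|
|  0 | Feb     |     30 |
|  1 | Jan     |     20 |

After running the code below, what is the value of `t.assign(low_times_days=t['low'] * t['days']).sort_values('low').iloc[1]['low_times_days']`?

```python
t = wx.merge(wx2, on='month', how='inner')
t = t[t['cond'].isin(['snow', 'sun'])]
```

merge on 'month' (how='inner') → 6 rows:
    cond month  wind  low  days
0   snow   Feb     3   13    30
1  cloud   Jan    45  -20    20
2   rain   Feb    81  -11    30
3    sun   Feb    90    4    30
4    fog   Jan    51   29    20
5   rain   Jan     3   17    20
filter rows where cond in ['snow', 'sun']:
   cond month  wind  low  days
0  snow   Feb     3   13    30
3   sun   Feb    90    4    30
add column low_times_days = t['low'] * t['days']:
   cond month  wind  low  days  low_times_days
0  snow   Feb     3   13    30             390
3   sun   Feb    90    4    30             120
sort by low:
   cond month  wind  low  days  low_times_days
3   sun   Feb    90    4    30             120
0  snow   Feb     3   13    30             390
value at position 1, column 'low_times_days' → 390

390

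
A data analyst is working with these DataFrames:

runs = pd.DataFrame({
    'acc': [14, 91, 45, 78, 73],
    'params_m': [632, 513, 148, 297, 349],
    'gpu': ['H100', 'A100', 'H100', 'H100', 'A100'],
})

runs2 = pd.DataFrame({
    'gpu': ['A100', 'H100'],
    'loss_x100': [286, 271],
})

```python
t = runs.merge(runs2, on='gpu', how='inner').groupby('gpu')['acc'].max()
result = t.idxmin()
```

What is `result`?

merge on 'gpu' (how='inner') → 5 rows:
   acc  params_m   gpu  loss_x100
0   14       632  H100        271
1   91       513  A100        286
2   45       148  H100        271
3   78       297  H100        271
4   73       349  A100        286
group by gpu, max of acc:
gpu
A100    91
H100    78
Name: acc, dtype: int64

H100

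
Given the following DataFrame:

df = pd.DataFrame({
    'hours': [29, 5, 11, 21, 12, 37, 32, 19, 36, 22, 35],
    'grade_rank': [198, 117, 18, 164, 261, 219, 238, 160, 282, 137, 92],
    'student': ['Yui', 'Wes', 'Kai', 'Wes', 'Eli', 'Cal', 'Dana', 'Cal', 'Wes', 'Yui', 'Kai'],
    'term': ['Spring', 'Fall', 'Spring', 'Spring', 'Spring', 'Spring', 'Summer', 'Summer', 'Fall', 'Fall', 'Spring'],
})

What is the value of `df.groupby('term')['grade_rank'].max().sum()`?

group by term, max of grade_rank:
term
Fall      282
Spring    261
Summer    238
Name: grade_rank, dtype: int64
Hence 781.

781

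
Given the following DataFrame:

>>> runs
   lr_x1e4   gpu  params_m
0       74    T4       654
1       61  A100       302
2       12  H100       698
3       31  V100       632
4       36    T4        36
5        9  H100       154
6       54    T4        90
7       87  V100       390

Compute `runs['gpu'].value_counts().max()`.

value_counts of gpu:
gpu
T4      3
H100    2
V100    2
A100    1
Name: count, dtype: int64
Then the max of the resulting series: 3

3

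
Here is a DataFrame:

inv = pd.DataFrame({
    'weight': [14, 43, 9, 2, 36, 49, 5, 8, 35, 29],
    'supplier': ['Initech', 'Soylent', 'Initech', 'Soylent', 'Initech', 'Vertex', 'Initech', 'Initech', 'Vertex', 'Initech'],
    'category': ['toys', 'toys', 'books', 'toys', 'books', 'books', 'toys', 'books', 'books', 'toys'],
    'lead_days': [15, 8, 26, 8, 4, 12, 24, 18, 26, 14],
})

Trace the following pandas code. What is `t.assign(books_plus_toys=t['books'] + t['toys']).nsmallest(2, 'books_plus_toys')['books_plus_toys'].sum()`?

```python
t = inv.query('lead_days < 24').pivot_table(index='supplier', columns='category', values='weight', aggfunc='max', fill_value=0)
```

92

filter rows where lead_days < 24:
   weight supplier category  lead_days
0      14  Initech     toys         15
1      43  Soylent     toys          8
3       2  Soylent     toys          8
4      36  Initech    books          4
5      49   Vertex    books         12
7       8  Initech    books         18
9      29  Initech     toys         14
pivot: rows=supplier, cols=category, max(weight):
category  books  toys
supplier             
Initech      36    29
Soylent       0    43
Vertex       49     0
add column books_plus_toys = t['books'] + t['toys']:
category  books  toys  books_plus_toys
supplier                              
Initech      36    29               65
Soylent       0    43               43
Vertex       49     0               49
take 2 rows with smallest books_plus_toys:
category  books  toys  books_plus_toys
supplier                              
Soylent       0    43               43
Vertex       49     0               49
Then the sum of column 'books_plus_toys': 92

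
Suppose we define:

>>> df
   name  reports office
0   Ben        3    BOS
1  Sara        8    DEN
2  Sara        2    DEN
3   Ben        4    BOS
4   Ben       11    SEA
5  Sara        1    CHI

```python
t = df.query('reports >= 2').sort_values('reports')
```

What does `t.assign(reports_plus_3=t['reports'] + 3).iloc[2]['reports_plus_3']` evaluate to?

7

filter rows where reports >= 2:
   name  reports office
0   Ben        3    BOS
1  Sara        8    DEN
2  Sara        2    DEN
3   Ben        4    BOS
4   Ben       11    SEA
sort by reports:
   name  reports office
2  Sara        2    DEN
0   Ben        3    BOS
3   Ben        4    BOS
1  Sara        8    DEN
4   Ben       11    SEA
add column reports_plus_3 = t['reports'] + 3:
   name  reports office  reports_plus_3
2  Sara        2    DEN               5
0   Ben        3    BOS               6
3   Ben        4    BOS               7
1  Sara        8    DEN              11
4   Ben       11    SEA              14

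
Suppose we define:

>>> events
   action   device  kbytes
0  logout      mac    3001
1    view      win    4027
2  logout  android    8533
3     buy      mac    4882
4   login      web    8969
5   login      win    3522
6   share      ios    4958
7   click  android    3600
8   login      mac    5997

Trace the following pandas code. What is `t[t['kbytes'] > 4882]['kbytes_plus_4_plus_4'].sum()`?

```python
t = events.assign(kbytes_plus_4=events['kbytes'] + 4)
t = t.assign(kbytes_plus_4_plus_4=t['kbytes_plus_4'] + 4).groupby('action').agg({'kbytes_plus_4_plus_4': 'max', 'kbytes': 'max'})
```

22484

add column kbytes_plus_4 = events['kbytes'] + 4:
   action   device  kbytes  kbytes_plus_4
0  logout      mac    3001           3005
1    view      win    4027           4031
2  logout  android    8533           8537
3     buy      mac    4882           4886
4   login      web    8969           8973
5   login      win    3522           3526
6   share      ios    4958           4962
7   click  android    3600           3604
8   login      mac    5997           6001
add column kbytes_plus_4_plus_4 = t['kbytes_plus_4'] + 4:
   action   device  kbytes  kbytes_plus_4  kbytes_plus_4_plus_4
0  logout      mac    3001           3005                  3009
1    view      win    4027           4031                  4035
2  logout  android    8533           8537                  8541
3     buy      mac    4882           4886                  4890
4   login      web    8969           8973                  8977
5   login      win    3522           3526                  3530
6   share      ios    4958           4962                  4966
7   click  android    3600           3604                  3608
8   login      mac    5997           6001                  6005
group by action: max(kbytes_plus_4_plus_4), max(kbytes):
        kbytes_plus_4_plus_4  kbytes
action                              
buy                     4890    4882
click                   3608    3600
login                   8977    8969
logout                  8541    8533
share                   4966    4958
view                    4035    4027
filter rows where kbytes > 4882:
        kbytes_plus_4_plus_4  kbytes
action                              
login                   8977    8969
logout                  8541    8533
share                   4966    4958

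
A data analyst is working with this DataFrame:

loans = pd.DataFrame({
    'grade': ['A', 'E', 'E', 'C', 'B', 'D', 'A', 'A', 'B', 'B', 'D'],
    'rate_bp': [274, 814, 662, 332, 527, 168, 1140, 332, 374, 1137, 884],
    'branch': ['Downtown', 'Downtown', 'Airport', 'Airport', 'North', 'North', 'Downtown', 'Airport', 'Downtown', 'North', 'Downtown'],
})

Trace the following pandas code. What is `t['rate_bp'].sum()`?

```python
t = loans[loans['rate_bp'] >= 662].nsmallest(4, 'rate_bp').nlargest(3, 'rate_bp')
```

filter rows where rate_bp >= 662:
   grade  rate_bp    branch
1      E      814  Downtown
2      E      662   Airport
6      A     1140  Downtown
9      B     1137     North
10     D      884  Downtown
take 4 rows with smallest rate_bp:
   grade  rate_bp    branch
2      E      662   Airport
1      E      814  Downtown
10     D      884  Downtown
9      B     1137     North
take 3 rows with largest rate_bp:
   grade  rate_bp    branch
9      B     1137     North
10     D      884  Downtown
1      E      814  Downtown

2835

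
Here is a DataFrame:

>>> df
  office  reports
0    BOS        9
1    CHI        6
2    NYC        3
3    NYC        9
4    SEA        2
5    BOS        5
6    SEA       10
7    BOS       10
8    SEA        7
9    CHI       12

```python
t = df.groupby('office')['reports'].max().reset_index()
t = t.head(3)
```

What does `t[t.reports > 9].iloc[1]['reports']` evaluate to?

group by office, max of reports:
office
BOS    10
CHI    12
NYC     9
SEA    10
Name: reports, dtype: int64
reset_index():
  office  reports
0    BOS       10
1    CHI       12
2    NYC        9
3    SEA       10
take first 3 rows:
  office  reports
0    BOS       10
1    CHI       12
2    NYC        9
filter rows where reports > 9:
  office  reports
0    BOS       10
1    CHI       12
The value at position 1, column 'reports' is 12.

12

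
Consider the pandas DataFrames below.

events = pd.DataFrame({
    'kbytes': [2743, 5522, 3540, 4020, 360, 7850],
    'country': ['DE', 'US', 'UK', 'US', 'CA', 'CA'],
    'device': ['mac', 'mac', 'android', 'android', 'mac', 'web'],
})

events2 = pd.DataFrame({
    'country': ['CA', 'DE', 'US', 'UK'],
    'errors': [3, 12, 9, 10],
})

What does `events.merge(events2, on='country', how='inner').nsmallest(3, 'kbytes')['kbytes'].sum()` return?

6643

merge on 'country' (how='inner') → 6 rows:
   kbytes country   device  errors
0    2743      DE      mac      12
1    5522      US      mac       9
2    3540      UK  android      10
3    4020      US  android       9
4     360      CA      mac       3
5    7850      CA      web       3
take 3 rows with smallest kbytes:
   kbytes country   device  errors
4     360      CA      mac       3
0    2743      DE      mac      12
2    3540      UK  android      10
Hence 6643.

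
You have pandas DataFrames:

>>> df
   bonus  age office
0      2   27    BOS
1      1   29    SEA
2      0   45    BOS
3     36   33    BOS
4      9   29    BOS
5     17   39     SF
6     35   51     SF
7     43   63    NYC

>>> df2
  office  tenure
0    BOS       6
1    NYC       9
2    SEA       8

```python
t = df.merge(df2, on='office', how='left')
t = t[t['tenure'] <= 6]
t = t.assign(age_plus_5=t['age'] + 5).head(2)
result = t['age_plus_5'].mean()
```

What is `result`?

41.0

merge on 'office' (how='left') → 8 rows:
   bonus  age office  tenure
0      2   27    BOS     6.0
1      1   29    SEA     8.0
2      0   45    BOS     6.0
3     36   33    BOS     6.0
4      9   29    BOS     6.0
5     17   39     SF     NaN
6     35   51     SF     NaN
7     43   63    NYC     9.0
filter rows where tenure <= 6:
   bonus  age office  tenure
0      2   27    BOS     6.0
2      0   45    BOS     6.0
3     36   33    BOS     6.0
4      9   29    BOS     6.0
add column age_plus_5 = t['age'] + 5:
   bonus  age office  tenure  age_plus_5
0      2   27    BOS     6.0          32
2      0   45    BOS     6.0          50
3     36   33    BOS     6.0          38
4      9   29    BOS     6.0          34
take first 2 rows:
   bonus  age office  tenure  age_plus_5
0      2   27    BOS     6.0          32
2      0   45    BOS     6.0          50
Finally, mean of column 'age_plus_5' = 41.0.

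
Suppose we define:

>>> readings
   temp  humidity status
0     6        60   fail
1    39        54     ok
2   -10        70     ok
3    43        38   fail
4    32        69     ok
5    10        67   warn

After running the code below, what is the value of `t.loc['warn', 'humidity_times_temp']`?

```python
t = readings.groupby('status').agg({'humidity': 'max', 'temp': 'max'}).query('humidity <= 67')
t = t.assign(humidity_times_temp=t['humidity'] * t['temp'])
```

group by status: max(humidity), max(temp):
        humidity  temp
status                
fail          60    43
ok            70    39
warn          67    10
filter rows where humidity <= 67:
        humidity  temp
status                
fail          60    43
warn          67    10
add column humidity_times_temp = t['humidity'] * t['temp']:
        humidity  temp  humidity_times_temp
status                                     
fail          60    43                 2580
warn          67    10                  670
Hence 670.

670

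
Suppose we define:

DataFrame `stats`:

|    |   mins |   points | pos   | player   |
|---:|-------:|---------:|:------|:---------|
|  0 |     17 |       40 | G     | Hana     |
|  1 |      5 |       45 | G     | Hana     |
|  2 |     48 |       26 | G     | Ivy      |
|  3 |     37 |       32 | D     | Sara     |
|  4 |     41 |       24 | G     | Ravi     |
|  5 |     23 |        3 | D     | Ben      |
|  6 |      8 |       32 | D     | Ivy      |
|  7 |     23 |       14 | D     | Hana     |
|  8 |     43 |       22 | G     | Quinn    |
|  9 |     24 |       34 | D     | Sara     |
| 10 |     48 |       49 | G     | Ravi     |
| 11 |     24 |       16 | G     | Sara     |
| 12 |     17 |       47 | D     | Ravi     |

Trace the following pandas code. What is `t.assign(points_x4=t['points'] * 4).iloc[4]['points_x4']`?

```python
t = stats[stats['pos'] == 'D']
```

136

filter rows where pos == 'D':
    mins  points pos player
3     37      32   D   Sara
5     23       3   D    Ben
6      8      32   D    Ivy
7     23      14   D   Hana
9     24      34   D   Sara
12    17      47   D   Ravi
add column points_x4 = t['points'] * 4:
    mins  points pos player  points_x4
3     37      32   D   Sara        128
5     23       3   D    Ben         12
6      8      32   D    Ivy        128
7     23      14   D   Hana         56
9     24      34   D   Sara        136
12    17      47   D   Ravi        188
The value at position 4, column 'points_x4' is 136.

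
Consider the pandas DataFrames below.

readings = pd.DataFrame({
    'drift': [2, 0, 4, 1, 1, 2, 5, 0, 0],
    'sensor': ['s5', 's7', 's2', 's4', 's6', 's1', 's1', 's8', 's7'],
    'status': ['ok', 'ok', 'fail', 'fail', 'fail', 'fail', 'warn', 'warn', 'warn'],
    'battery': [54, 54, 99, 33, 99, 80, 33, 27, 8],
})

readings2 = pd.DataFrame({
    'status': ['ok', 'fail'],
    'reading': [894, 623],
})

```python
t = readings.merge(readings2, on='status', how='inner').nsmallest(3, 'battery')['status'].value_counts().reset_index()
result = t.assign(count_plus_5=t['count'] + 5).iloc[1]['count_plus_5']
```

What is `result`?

merge on 'status' (how='inner') → 6 rows:
   drift sensor status  battery  reading
0      2     s5     ok       54      894
1      0     s7     ok       54      894
2      4     s2   fail       99      623
3      1     s4   fail       33      623
4      1     s6   fail       99      623
5      2     s1   fail       80      623
take 3 rows with smallest battery:
   drift sensor status  battery  reading
3      1     s4   fail       33      623
0      2     s5     ok       54      894
1      0     s7     ok       54      894
value_counts of status:
status
ok      2
fail    1
Name: count, dtype: int64
reset_index():
  status  count
0     ok      2
1   fail      1
add column count_plus_5 = t['count'] + 5:
  status  count  count_plus_5
0     ok      2             7
1   fail      1             6

6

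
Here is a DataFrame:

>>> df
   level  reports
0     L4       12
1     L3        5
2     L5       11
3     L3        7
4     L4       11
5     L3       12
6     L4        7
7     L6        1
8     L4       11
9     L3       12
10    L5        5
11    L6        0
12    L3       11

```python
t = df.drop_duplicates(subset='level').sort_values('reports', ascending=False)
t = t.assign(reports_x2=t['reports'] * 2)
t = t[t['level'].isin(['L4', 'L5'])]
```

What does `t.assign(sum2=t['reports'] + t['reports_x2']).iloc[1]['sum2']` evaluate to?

drop duplicate level (keep=first):
  level  reports
0    L4       12
1    L3        5
2    L5       11
7    L6        1
sort by reports descending:
  level  reports
0    L4       12
2    L5       11
1    L3        5
7    L6        1
add column reports_x2 = t['reports'] * 2:
  level  reports  reports_x2
0    L4       12          24
2    L5       11          22
1    L3        5          10
7    L6        1           2
filter rows where level in ['L4', 'L5']:
  level  reports  reports_x2
0    L4       12          24
2    L5       11          22
add column sum2 = t['reports'] + t['reports_x2']:
  level  reports  reports_x2  sum2
0    L4       12          24    36
2    L5       11          22    33

33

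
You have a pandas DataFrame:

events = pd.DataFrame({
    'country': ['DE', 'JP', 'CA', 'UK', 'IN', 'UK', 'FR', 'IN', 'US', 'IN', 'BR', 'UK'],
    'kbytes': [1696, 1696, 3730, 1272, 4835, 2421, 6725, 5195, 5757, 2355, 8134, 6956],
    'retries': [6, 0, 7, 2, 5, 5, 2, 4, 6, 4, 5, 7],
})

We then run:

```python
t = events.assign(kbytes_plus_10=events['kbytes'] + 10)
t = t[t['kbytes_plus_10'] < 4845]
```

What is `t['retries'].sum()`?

24

add column kbytes_plus_10 = events['kbytes'] + 10:
   country  kbytes  retries  kbytes_plus_10
0       DE    1696        6            1706
1       JP    1696        0            1706
2       CA    3730        7            3740
3       UK    1272        2            1282
4       IN    4835        5            4845
5       UK    2421        5            2431
6       FR    6725        2            6735
7       IN    5195        4            5205
8       US    5757        6            5767
9       IN    2355        4            2365
10      BR    8134        5            8144
11      UK    6956        7            6966
filter rows where kbytes_plus_10 < 4845:
  country  kbytes  retries  kbytes_plus_10
0      DE    1696        6            1706
1      JP    1696        0            1706
2      CA    3730        7            3740
3      UK    1272        2            1282
5      UK    2421        5            2431
9      IN    2355        4            2365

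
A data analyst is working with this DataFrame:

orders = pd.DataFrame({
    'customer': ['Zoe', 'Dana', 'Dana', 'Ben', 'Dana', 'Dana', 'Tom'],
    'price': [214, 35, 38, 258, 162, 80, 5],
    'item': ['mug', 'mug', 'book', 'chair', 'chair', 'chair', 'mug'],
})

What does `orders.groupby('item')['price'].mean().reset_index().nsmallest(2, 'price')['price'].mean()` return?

group by item, mean of price:
item
book      38.000000
chair    166.666667
mug       84.666667
Name: price, dtype: float64
reset_index():
    item       price
0   book   38.000000
1  chair  166.666667
2    mug   84.666667
take 2 rows with smallest price:
   item      price
0  book  38.000000
2   mug  84.666667
Finally, mean of column 'price' = 61.3333333333.

61.3333333333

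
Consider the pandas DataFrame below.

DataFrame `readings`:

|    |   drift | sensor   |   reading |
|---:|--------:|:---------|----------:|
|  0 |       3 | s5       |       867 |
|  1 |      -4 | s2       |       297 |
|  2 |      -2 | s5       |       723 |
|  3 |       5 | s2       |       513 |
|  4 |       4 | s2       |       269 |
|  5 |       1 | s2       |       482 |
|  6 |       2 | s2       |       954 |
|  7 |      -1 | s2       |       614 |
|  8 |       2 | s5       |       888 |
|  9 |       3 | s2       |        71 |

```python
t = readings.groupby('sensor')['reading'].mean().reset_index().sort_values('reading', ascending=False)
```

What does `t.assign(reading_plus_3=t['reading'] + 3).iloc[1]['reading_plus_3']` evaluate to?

group by sensor, mean of reading:
sensor
s2    457.142857
s5    826.000000
Name: reading, dtype: float64
reset_index():
  sensor     reading
0     s2  457.142857
1     s5  826.000000
sort by reading descending:
  sensor     reading
1     s5  826.000000
0     s2  457.142857
add column reading_plus_3 = t['reading'] + 3:
  sensor     reading  reading_plus_3
1     s5  826.000000      829.000000
0     s2  457.142857      460.142857

460.142857143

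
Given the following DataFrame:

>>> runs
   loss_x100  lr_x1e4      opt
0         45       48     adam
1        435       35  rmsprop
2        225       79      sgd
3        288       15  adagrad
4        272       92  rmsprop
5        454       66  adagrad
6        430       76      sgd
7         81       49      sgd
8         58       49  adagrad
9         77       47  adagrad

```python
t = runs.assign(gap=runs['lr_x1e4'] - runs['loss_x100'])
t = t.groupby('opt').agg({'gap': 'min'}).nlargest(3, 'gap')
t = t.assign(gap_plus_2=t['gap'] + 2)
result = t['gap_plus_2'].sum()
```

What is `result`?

add column gap = runs['lr_x1e4'] - runs['loss_x100']:
   loss_x100  lr_x1e4      opt  gap
0         45       48     adam    3
1        435       35  rmsprop -400
2        225       79      sgd -146
3        288       15  adagrad -273
4        272       92  rmsprop -180
5        454       66  adagrad -388
6        430       76      sgd -354
7         81       49      sgd  -32
8         58       49  adagrad   -9
9         77       47  adagrad  -30
group by opt, min of gap:
         gap
opt         
adagrad -388
adam       3
rmsprop -400
sgd     -354
take 3 rows with largest gap:
         gap
opt         
adam       3
sgd     -354
adagrad -388
add column gap_plus_2 = t['gap'] + 2:
         gap  gap_plus_2
opt                     
adam       3           5
sgd     -354        -352
adagrad -388        -386
Taking the sum of column 'gap_plus_2' gives -733.

-733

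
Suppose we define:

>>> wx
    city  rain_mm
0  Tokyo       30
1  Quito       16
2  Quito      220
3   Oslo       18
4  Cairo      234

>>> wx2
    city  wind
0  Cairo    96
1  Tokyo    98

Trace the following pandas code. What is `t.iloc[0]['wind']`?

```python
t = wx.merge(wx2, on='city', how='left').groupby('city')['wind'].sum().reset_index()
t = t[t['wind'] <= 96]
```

96.0

merge on 'city' (how='left') → 5 rows:
    city  rain_mm  wind
0  Tokyo       30  98.0
1  Quito       16   NaN
2  Quito      220   NaN
3   Oslo       18   NaN
4  Cairo      234  96.0
group by city, sum of wind:
city
Cairo    96.0
Oslo      0.0
Quito     0.0
Tokyo    98.0
Name: wind, dtype: float64
reset_index():
    city  wind
0  Cairo  96.0
1   Oslo   0.0
2  Quito   0.0
3  Tokyo  98.0
filter rows where wind <= 96:
    city  wind
0  Cairo  96.0
1   Oslo   0.0
2  Quito   0.0
Taking the value at position 0, column 'wind' gives 96.0.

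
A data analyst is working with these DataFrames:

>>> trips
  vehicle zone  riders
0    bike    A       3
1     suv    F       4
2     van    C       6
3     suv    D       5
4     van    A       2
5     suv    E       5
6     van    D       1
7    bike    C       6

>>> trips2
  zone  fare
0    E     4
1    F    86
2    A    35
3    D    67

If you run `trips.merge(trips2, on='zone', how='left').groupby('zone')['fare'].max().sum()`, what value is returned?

192.0

merge on 'zone' (how='left') → 8 rows:
  vehicle zone  riders  fare
0    bike    A       3  35.0
1     suv    F       4  86.0
2     van    C       6   NaN
3     suv    D       5  67.0
4     van    A       2  35.0
5     suv    E       5   4.0
6     van    D       1  67.0
7    bike    C       6   NaN
group by zone, max of fare:
zone
A    35.0
C     NaN
D    67.0
E     4.0
F    86.0
Name: fare, dtype: float64
Then the sum of the resulting series: 192.0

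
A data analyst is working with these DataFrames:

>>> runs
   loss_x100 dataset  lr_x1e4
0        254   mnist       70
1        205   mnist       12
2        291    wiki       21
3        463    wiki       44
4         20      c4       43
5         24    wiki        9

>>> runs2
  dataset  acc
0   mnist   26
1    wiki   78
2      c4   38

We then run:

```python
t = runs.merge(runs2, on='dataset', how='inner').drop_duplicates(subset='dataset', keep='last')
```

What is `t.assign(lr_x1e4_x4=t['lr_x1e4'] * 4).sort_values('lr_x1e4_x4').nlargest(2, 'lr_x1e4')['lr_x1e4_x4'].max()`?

172

merge on 'dataset' (how='inner') → 6 rows:
   loss_x100 dataset  lr_x1e4  acc
0        254   mnist       70   26
1        205   mnist       12   26
2        291    wiki       21   78
3        463    wiki       44   78
4         20      c4       43   38
5         24    wiki        9   78
drop duplicate dataset (keep=last):
   loss_x100 dataset  lr_x1e4  acc
1        205   mnist       12   26
4         20      c4       43   38
5         24    wiki        9   78
add column lr_x1e4_x4 = t['lr_x1e4'] * 4:
   loss_x100 dataset  lr_x1e4  acc  lr_x1e4_x4
1        205   mnist       12   26          48
4         20      c4       43   38         172
5         24    wiki        9   78          36
sort by lr_x1e4_x4:
   loss_x100 dataset  lr_x1e4  acc  lr_x1e4_x4
5         24    wiki        9   78          36
1        205   mnist       12   26          48
4         20      c4       43   38         172
take 2 rows with largest lr_x1e4:
   loss_x100 dataset  lr_x1e4  acc  lr_x1e4_x4
4         20      c4       43   38         172
1        205   mnist       12   26          48
The max of column 'lr_x1e4_x4' is 172.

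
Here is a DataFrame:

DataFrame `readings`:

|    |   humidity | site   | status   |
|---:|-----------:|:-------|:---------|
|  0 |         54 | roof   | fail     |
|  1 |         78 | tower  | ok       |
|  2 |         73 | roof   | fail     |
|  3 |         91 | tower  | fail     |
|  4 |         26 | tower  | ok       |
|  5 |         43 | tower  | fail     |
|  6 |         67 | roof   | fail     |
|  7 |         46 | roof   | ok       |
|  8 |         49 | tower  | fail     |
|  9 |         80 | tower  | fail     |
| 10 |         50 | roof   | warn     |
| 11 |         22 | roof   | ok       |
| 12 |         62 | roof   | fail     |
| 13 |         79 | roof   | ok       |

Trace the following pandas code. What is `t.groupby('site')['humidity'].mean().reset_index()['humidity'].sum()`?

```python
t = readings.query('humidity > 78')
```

164.5

filter rows where humidity > 78:
    humidity   site status
3         91  tower   fail
9         80  tower   fail
13        79   roof     ok
group by site, mean of humidity:
site
roof     79.0
tower    85.5
Name: humidity, dtype: float64
reset_index():
    site  humidity
0   roof      79.0
1  tower      85.5
Finally, sum of column 'humidity' = 164.5.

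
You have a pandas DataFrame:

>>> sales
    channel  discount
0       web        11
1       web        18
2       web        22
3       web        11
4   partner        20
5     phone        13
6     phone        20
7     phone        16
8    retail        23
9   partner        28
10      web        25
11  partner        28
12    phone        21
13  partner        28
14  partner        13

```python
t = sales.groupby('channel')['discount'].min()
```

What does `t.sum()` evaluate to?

60

group by channel, min of discount:
channel
partner    13
phone      13
retail     23
web        11
Name: discount, dtype: int64
sum of the resulting series → 60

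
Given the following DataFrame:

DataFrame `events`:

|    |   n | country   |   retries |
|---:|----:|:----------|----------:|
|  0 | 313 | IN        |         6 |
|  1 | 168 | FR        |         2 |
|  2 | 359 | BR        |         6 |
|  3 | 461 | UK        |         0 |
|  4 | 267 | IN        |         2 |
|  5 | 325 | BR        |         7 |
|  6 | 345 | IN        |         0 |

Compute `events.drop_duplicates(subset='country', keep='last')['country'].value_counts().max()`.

1

drop duplicate country (keep=last):
     n country  retries
1  168      FR        2
3  461      UK        0
5  325      BR        7
6  345      IN        0
value_counts of country:
country
FR    1
UK    1
BR    1
IN    1
Name: count, dtype: int64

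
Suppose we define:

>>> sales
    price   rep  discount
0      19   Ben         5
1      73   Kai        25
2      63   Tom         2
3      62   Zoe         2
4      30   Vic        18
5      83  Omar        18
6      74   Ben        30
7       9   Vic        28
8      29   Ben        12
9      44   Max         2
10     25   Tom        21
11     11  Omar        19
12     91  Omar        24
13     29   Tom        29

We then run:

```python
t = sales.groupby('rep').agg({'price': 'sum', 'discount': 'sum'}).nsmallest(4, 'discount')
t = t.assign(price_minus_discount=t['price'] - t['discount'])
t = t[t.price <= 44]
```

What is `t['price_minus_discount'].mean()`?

17.5

group by rep: sum(price), sum(discount):
      price  discount
rep                  
Ben     122        47
Kai      73        25
Max      44         2
Omar    185        61
Tom     117        52
Vic      39        46
Zoe      62         2
take 4 rows with smallest discount:
     price  discount
rep                 
Max     44         2
Zoe     62         2
Kai     73        25
Vic     39        46
add column price_minus_discount = t['price'] - t['discount']:
     price  discount  price_minus_discount
rep                                       
Max     44         2                    42
Zoe     62         2                    60
Kai     73        25                    48
Vic     39        46                    -7
filter rows where price <= 44:
     price  discount  price_minus_discount
rep                                       
Max     44         2                    42
Vic     39        46                    -7
mean of column 'price_minus_discount' → 17.5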